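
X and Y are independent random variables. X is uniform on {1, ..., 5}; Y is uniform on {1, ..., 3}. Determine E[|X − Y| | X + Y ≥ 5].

17/9

P(X + Y ≥ 5) = 3/5.
Summing |X−Y|·P(x,y) over outcomes with X + Y ≥ 5 gives 17/15.
E[|X − Y| | X + Y ≥ 5] = (17/15) / (3/5) = 17/9.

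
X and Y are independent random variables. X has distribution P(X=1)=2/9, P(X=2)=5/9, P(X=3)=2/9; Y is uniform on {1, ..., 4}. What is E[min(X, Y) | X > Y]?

11/9

P(X > Y) = 1/4.
Summing min(X,Y)·P(x,y) over outcomes with X > Y gives 11/36.
E[min(X, Y) | X > Y] = (11/36) / (1/4) = 11/9.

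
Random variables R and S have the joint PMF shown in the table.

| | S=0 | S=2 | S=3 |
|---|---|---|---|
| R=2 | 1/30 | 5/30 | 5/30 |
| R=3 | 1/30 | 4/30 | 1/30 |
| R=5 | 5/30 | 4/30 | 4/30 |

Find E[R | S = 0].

30/7

P(S = 0) = 7/30.
Σ R·P over the event = 2·(1/30) + 3·(1/30) + 5·(5/30) = 1.
E[R | S = 0] = (1) / (7/30) = 30/7.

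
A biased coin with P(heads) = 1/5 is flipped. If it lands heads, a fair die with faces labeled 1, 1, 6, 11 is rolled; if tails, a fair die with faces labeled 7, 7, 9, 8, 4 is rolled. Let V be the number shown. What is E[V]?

131/20

E[V | heads] = (1+1+6+11)/4 = 19/4.
E[V | tails] = (7+7+9+8+4)/5 = 7.
E[V] = (1/5)·(19/4) + (4/5)·(7) = 131/20.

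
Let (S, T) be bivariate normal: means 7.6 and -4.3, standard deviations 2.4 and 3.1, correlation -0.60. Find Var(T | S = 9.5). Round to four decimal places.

Var(T | S=x) = (1 − ρ²)·σ_T².
Var(T | S=9.5) = (3.1)²·(1 − (-0.60)²) = 9.61·0.64 = 6.1504.

6.1504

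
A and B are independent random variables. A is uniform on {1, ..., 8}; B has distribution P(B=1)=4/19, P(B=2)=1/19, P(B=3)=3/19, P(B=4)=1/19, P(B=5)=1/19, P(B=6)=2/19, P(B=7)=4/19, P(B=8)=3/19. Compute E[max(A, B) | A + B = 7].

P(A + B = 7) = 3/38.
Summing max(A,B)·P(x,y) over outcomes with A + B = 7 gives 31/76.
E[max(A, B) | A + B = 7] = (31/76) / (3/38) = 31/6.

31/6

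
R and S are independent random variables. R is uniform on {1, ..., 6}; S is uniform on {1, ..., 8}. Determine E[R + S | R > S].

7

P(R > S) = 5/16.
Summing (R+S)·P(x,y) over outcomes with R > S gives 35/16.
E[R + S | R > S] = (35/16) / (5/16) = 7.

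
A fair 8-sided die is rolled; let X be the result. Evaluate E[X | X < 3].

3/2

Given X < 3, X is equally likely to be any of {1, 2}.
E[X | X < 3] = (1 + 2) / 2 = 3/2.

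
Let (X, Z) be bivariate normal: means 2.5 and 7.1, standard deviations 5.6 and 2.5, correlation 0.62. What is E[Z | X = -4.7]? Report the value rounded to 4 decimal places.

5.1071

The regression of Z on X has slope ρ·σ_Z/σ_X and passes through (μ_X, μ_Z).
E[Z | X=-4.7] = 7.1 + (0.62)·(2.5/5.6)·(-4.7 − (2.5)) = 7.1 + (0.27679)·(-7.2) = 5.1071.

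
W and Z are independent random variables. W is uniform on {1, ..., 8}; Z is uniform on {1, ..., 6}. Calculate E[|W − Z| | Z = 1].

P(Z = 1) = 1/6.
Summing |W−Z|·P(x,y) over outcomes with Z = 1 gives 7/12.
E[|W − Z| | Z = 1] = (7/12) / (1/6) = 7/2.

7/2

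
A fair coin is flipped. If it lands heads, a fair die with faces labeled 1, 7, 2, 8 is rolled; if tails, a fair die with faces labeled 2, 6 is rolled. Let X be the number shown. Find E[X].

E[X | heads] = (1+7+2+8)/4 = 9/2.
E[X | tails] = (2+6)/2 = 4.
By the law of total expectation,
E[X] = (1/2)·(9/2) + (1/2)·(4) = 17/4.

17/4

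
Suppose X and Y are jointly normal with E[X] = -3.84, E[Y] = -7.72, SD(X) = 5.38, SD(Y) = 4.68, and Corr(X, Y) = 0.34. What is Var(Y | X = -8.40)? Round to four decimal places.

19.3705

The conditional variance in a bivariate normal is σ_Y²(1 − ρ²), independent of x.
Var(Y | X=-8.40) = (4.68)²·(1 − (0.34)²) = 21.9024·0.8844 = 19.3705.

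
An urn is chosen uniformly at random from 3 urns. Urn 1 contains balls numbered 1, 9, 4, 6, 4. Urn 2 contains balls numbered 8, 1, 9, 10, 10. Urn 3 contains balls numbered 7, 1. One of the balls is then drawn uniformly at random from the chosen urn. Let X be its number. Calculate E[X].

82/15

E[X | urn 1] = (1+9+4+6+4)/5 = 24/5.
E[X | urn 2] = (8+1+9+10+10)/5 = 38/5.
E[X | urn 3] = (7+1)/2 = 4.
E[X] = (1/3)·(24/5) + (1/3)·(38/5) + (1/3)·(4) = 82/15.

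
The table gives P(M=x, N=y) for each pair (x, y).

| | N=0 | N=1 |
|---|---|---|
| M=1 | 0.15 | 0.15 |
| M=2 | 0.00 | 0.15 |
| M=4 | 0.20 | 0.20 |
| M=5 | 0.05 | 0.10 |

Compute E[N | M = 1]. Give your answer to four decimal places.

0.5000

P(M = 1) = 0.30.
Summing N·P(M=x,N=y) over the conditioning event gives 0.15.
E[N | M = 1] = (0.15) / (0.30) = 0.5000.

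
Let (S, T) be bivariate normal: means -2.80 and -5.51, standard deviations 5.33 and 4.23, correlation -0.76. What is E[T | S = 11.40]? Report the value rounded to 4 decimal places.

-14.0748

The regression of T on S has slope ρ·σ_T/σ_S and passes through (μ_S, μ_T).
E[T | S=11.40] = -5.51 + (-0.76)·(4.23/5.33)·(11.40 − (-2.80)) = -5.51 + (-0.603152)·(14.2) = -14.0748.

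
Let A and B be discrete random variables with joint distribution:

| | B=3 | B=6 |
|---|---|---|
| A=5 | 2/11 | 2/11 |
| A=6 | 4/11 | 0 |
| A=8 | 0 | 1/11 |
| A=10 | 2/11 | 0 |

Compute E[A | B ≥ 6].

6

P(B ≥ 6) = 3/11.
Σ A·P over the event = 5·(2/11) + 8·(1/11) = 18/11.
E[A | B ≥ 6] = (18/11) / (3/11) = 6.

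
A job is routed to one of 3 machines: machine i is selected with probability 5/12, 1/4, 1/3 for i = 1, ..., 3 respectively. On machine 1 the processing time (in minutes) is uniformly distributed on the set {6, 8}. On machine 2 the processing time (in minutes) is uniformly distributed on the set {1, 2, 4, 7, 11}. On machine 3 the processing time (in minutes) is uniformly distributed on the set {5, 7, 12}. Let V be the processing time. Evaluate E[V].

41/6

E[V | machine 1] = (6+8)/2 = 7.
E[V | machine 2] = (1+2+4+7+11)/5 = 5.
E[V | machine 3] = (5+7+12)/3 = 8.
E[V] = (5/12)·(7) + (1/4)·(5) + (1/3)·(8) = 41/6.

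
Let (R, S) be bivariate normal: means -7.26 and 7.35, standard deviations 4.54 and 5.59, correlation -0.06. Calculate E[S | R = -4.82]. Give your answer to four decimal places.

The regression of S on R has slope ρ·σ_S/σ_R and passes through (μ_R, μ_S).
E[S | R=-4.82] = 7.35 + (-0.06)·(5.59/4.54)·(-4.82 − (-7.26)) = 7.35 + (-0.073877)·(2.44) = 7.1697.

7.1697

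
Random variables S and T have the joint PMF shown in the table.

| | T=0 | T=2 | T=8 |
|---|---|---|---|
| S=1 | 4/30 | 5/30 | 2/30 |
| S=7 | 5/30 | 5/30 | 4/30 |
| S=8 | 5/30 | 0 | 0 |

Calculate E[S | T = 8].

5

P(T = 8) = 1/5.
Σ S·P over the event = 1·(2/30) + 7·(4/30) = 1.
E[S | T = 8] = (1) / (1/5) = 5.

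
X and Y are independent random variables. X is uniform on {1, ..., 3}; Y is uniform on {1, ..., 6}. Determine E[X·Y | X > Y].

Outcomes with X > Y: (2,1), (3,1), (3,2), each with probability 1/18.
E[X·Y | X > Y] = (2 + 3 + 6) / 3 = 11/3.

11/3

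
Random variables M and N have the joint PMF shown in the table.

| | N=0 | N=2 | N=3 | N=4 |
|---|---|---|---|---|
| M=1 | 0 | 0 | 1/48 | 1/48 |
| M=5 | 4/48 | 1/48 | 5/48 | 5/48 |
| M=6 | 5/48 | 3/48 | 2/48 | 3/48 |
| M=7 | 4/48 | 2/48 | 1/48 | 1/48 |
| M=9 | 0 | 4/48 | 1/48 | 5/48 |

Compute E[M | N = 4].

P(N = 4) = 5/16.
Σ M·P over the event = 1·(1/48) + 5·(5/48) + 6·(3/48) + 7·(1/48) + 9·(5/48) = 2.
E[M | N = 4] = (2) / (5/16) = 32/5.

32/5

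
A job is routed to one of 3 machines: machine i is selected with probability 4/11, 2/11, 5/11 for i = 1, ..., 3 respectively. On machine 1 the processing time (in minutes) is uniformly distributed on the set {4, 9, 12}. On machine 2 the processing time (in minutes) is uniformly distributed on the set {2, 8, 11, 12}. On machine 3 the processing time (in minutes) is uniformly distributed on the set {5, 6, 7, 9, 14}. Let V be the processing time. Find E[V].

E[V | machine 1] = (4+9+12)/3 = 25/3.
E[V | machine 2] = (2+8+11+12)/4 = 33/4.
E[V | machine 3] = (5+6+7+9+14)/5 = 41/5.
E[V] = (4/11)·(25/3) + (2/11)·(33/4) + (5/11)·(41/5) = 545/66.

545/66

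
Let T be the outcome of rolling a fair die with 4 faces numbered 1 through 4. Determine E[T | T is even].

3

Given T is even, T is equally likely to be any of {2, 4}.
E[T | T is even] = (2 + 4) / 2 = 3.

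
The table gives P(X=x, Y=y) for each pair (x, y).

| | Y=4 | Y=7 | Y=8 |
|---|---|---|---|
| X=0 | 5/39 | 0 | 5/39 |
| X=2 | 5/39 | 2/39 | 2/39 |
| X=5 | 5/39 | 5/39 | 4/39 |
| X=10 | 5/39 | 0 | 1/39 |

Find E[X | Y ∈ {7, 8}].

63/19

P(Y ∈ {7, 8}) = 19/39.
Σ X·P over the event = 0·(5/39) + 2·(2/39) + 2·(2/39) + 5·(5/39) + 5·(4/39) + 10·(1/39) = 21/13.
E[X | Y ∈ {7, 8}] = (21/13) / (19/39) = 63/19.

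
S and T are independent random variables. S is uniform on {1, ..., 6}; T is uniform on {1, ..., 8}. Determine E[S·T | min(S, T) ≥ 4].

30

P(min(S, T) ≥ 4) = 5/16.
Summing ST·P(x,y) over outcomes with min(S, T) ≥ 4 gives 75/8.
E[S·T | min(S, T) ≥ 4] = (75/8) / (5/16) = 30.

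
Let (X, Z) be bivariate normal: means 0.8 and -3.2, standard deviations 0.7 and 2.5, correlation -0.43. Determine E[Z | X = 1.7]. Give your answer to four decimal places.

For a bivariate normal, E[Z | X=x] = μ_Z + ρ·(σ_Z/σ_X)·(x − μ_X).
E[Z | X=1.7] = -3.2 + (-0.43)·(2.5/0.7)·(1.7 − (0.8)) = -3.2 + (-1.5357)·(0.9) = -4.5821.

-4.5821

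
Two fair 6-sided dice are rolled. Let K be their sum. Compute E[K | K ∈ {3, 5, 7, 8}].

P(K ∈ {3, 5, 7, 8}) = 17/36.
Σ over the event: 3·1/18 + 5·1/9 + 7·1/6 + 8·5/36 = 3.
E[K | K ∈ {3, 5, 7, 8}] = (3) / (17/36) = 108/17.

108/17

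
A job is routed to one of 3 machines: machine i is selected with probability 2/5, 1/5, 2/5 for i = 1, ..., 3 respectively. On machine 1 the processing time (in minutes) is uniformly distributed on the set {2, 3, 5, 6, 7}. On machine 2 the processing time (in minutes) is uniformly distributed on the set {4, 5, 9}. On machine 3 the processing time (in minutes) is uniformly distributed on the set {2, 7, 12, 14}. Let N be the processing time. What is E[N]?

327/50

E[N | machine 1] = (2+3+5+6+7)/5 = 23/5.
E[N | machine 2] = (4+5+9)/3 = 6.
E[N | machine 3] = (2+7+12+14)/4 = 35/4.
E[N] = (2/5)·(23/5) + (1/5)·(6) + (2/5)·(35/4) = 327/50.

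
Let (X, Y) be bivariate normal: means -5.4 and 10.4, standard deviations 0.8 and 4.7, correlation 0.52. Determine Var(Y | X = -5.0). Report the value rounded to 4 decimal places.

For a bivariate normal, Var(Y | X=x) = σ_Y²(1 − ρ²).
Var(Y | X=-5.0) = (4.7)²·(1 − (0.52)²) = 22.09·0.7296 = 16.1169.

16.1169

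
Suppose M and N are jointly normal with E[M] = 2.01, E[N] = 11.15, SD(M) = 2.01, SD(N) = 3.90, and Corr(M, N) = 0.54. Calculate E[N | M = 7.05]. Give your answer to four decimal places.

E[N | M=x] = μ_N + ρ(σ_N/σ_M)(x − μ_M) for jointly normal variables.
E[N | M=7.05] = 11.15 + (0.54)·(3.90/2.01)·(7.05 − (2.01)) = 11.15 + (1.04776)·(5.04) = 16.4307.

16.4307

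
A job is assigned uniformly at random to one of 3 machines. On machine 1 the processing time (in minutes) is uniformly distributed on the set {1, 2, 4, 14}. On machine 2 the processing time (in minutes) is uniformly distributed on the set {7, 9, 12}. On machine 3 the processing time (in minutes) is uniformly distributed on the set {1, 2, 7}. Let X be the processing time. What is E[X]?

215/36

E[X | machine 1] = (1+2+4+14)/4 = 21/4.
E[X | machine 2] = (7+9+12)/3 = 28/3.
E[X | machine 3] = (1+2+7)/3 = 10/3.
E[X] = (1/3)·(21/4) + (1/3)·(28/3) + (1/3)·(10/3) = 215/36.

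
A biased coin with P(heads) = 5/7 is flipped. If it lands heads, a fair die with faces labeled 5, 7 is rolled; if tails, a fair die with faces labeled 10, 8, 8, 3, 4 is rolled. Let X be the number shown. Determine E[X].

E[X | heads] = (5+7)/2 = 6.
E[X | tails] = (10+8+8+3+4)/5 = 33/5.
E[X] = (5/7)·(6) + (2/7)·(33/5) = 216/35.

216/35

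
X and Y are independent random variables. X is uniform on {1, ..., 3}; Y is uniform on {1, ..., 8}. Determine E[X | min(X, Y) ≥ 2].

P(min(X, Y) ≥ 2) = 7/12.
Summing X·P(x,y) over outcomes with min(X, Y) ≥ 2 gives 35/24.
E[X | min(X, Y) ≥ 2] = (35/24) / (7/12) = 5/2.

5/2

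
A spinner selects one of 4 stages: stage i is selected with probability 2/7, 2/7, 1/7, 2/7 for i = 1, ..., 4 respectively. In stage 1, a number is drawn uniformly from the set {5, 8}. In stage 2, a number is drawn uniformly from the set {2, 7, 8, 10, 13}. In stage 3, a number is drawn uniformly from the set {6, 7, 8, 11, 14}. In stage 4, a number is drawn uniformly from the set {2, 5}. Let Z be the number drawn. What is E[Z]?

E[Z | stage 1] = (5+8)/2 = 13/2.
E[Z | stage 2] = (2+7+8+10+13)/5 = 8.
E[Z | stage 3] = (6+7+8+11+14)/5 = 46/5.
E[Z | stage 4] = (2+5)/2 = 7/2.
By the law of total expectation,
E[Z] = (2/7)·(13/2) + (2/7)·(8) + (1/7)·(46/5) + (2/7)·(7/2) = 226/35.

226/35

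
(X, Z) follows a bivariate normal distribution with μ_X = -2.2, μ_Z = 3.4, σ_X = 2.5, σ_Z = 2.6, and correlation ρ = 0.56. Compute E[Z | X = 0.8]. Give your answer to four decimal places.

For a bivariate normal, E[Z | X=x] = μ_Z + ρ·(σ_Z/σ_X)·(x − μ_X).
E[Z | X=0.8] = 3.4 + (0.56)·(2.6/2.5)·(0.8 − (-2.2)) = 3.4 + (0.5824)·(3) = 5.1472.

5.1472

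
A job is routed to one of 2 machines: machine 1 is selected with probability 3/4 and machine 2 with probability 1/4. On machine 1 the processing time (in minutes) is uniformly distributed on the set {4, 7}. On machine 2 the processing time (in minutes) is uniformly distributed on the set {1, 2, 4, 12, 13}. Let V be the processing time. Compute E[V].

E[V | machine 1] = (4+7)/2 = 11/2.
E[V | machine 2] = (1+2+4+12+13)/5 = 32/5.
By the law of total expectation,
E[V] = (3/4)·(11/2) + (1/4)·(32/5) = 229/40.

229/40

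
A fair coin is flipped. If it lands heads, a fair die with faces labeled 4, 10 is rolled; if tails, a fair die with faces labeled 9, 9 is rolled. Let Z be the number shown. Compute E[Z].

E[Z | heads] = (4+10)/2 = 7.
E[Z | tails] = (9+9)/2 = 9.
By the law of total expectation,
E[Z] = (1/2)·(7) + (1/2)·(9) = 8.

8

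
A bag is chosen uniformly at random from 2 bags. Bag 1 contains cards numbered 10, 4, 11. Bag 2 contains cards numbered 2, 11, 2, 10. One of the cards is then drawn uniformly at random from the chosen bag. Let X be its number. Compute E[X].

E[X | bag 1] = (10+4+11)/3 = 25/3.
E[X | bag 2] = (2+11+2+10)/4 = 25/4.
By the law of total expectation,
E[X] = (1/2)·(25/3) + (1/2)·(25/4) = 175/24.

175/24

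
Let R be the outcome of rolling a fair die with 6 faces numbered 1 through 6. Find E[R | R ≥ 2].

Given R ≥ 2, R is equally likely to be any of {2, 3, 4, 5, 6}.
E[R | R ≥ 2] = (2 + 3 + 4 + 5 + 6) / 5 = 4.

4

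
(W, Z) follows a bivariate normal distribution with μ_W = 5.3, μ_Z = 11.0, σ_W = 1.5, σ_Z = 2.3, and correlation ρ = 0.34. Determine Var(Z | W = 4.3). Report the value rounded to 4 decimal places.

For a bivariate normal, Var(Z | W=x) = σ_Z²(1 − ρ²).
Var(Z | W=4.3) = (2.3)²·(1 − (0.34)²) = 5.29·0.8844 = 4.6785.

4.6785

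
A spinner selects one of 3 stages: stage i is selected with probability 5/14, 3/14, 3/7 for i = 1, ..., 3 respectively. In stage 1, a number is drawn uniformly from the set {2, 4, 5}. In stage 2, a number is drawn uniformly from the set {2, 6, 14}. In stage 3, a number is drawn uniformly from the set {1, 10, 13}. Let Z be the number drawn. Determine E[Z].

E[Z | stage 1] = (2+4+5)/3 = 11/3.
E[Z | stage 2] = (2+6+14)/3 = 22/3.
E[Z | stage 3] = (1+10+13)/3 = 8.
By the law of total expectation,
E[Z] = (5/14)·(11/3) + (3/14)·(22/3) + (3/7)·(8) = 265/42.

265/42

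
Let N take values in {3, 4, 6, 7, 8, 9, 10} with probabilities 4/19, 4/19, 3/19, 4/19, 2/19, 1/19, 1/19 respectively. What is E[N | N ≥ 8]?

35/4

P(N ≥ 8) = 4/19.
Σ over the event: 8·2/19 + 9·1/19 + 10·1/19 = 35/19.
E[N | N ≥ 8] = (35/19) / (4/19) = 35/4.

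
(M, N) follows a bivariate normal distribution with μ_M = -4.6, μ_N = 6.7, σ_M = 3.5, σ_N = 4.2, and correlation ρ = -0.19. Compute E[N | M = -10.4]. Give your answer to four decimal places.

The regression of N on M has slope ρ·σ_N/σ_M and passes through (μ_M, μ_N).
E[N | M=-10.4] = 6.7 + (-0.19)·(4.2/3.5)·(-10.4 − (-4.6)) = 6.7 + (-0.228)·(-5.8) = 8.0224.

8.0224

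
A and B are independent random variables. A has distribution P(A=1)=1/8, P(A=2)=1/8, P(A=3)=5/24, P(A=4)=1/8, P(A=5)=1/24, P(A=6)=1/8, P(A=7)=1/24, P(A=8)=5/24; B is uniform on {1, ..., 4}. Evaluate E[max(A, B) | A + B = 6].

P(A + B = 6) = 1/8.
Summing max(A,B)·P(x,y) over outcomes with A + B = 6 gives 11/24.
E[max(A, B) | A + B = 6] = (11/24) / (1/8) = 11/3.

11/3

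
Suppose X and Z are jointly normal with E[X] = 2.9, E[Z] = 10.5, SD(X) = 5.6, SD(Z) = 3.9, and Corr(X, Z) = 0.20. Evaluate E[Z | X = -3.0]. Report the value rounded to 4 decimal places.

For a bivariate normal, E[Z | X=x] = μ_Z + ρ·(σ_Z/σ_X)·(x − μ_X).
E[Z | X=-3.0] = 10.5 + (0.20)·(3.9/5.6)·(-3.0 − (2.9)) = 10.5 + (0.13929)·(-5.9) = 9.6782.

9.6782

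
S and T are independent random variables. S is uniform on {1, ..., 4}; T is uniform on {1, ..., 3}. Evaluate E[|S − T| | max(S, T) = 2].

Outcomes with max(S, T) = 2: (1,2), (2,1), (2,2), each with probability 1/12.
E[|S − T| | max(S, T) = 2] = (1 + 1 + 0) / 3 = 2/3.

2/3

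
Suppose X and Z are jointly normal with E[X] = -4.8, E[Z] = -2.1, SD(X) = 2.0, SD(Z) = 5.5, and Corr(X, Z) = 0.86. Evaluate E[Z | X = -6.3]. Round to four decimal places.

For a bivariate normal, E[Z | X=x] = μ_Z + ρ·(σ_Z/σ_X)·(x − μ_X).
E[Z | X=-6.3] = -2.1 + (0.86)·(5.5/2.0)·(-6.3 − (-4.8)) = -2.1 + (2.365)·(-1.5) = -5.6475.

-5.6475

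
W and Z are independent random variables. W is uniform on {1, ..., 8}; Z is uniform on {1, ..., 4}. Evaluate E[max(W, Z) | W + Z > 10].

23/3

Outcomes with W + Z > 10: (7,4), (8,3), (8,4), each with probability 1/32.
E[max(W, Z) | W + Z > 10] = (7 + 8 + 8) / 3 = 23/3.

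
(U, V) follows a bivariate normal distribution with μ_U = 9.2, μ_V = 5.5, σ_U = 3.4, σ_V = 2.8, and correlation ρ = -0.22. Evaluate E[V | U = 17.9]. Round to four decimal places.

3.9238

The regression of V on U has slope ρ·σ_V/σ_U and passes through (μ_U, μ_V).
E[V | U=17.9] = 5.5 + (-0.22)·(2.8/3.4)·(17.9 − (9.2)) = 5.5 + (-0.181176)·(8.7) = 3.9238.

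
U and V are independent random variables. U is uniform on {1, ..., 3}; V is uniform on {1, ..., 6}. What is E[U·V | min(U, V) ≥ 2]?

Outcomes with min(U, V) ≥ 2: (2,2), (2,3), (2,4), (2,5), (2,6), (3,2), (3,3), (3,4), (3,5), (3,6), each with probability 1/18.
E[U·V | min(U, V) ≥ 2] = (4 + 6 + 8 + 10 + 12 + 6 + 9 + 12 + 15 + 18) / 10 = 10.

10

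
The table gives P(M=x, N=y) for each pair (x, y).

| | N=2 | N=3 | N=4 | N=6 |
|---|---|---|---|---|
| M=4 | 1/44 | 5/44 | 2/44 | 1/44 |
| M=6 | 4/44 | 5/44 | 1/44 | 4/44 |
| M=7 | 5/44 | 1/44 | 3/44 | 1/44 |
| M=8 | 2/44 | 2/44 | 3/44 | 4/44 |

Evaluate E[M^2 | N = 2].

P(N = 2) = 3/11.
Σ M^2·P over the event = 16·(1/44) + 36·(4/44) + 49·(5/44) + 64·(2/44) = 533/44.
E[M^2 | N = 2] = (533/44) / (3/11) = 533/12.

533/12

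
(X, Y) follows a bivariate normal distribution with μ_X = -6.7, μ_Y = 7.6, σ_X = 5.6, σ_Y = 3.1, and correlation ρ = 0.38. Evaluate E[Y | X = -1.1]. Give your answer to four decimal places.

The regression of Y on X has slope ρ·σ_Y/σ_X and passes through (μ_X, μ_Y).
E[Y | X=-1.1] = 7.6 + (0.38)·(3.1/5.6)·(-1.1 − (-6.7)) = 7.6 + (0.21036)·(5.6) = 8.7780.

8.7780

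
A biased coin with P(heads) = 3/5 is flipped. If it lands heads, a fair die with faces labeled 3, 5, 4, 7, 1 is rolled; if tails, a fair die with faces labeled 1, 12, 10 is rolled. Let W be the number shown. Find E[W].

82/15

E[W | heads] = (3+5+4+7+1)/5 = 4.
E[W | tails] = (1+12+10)/3 = 23/3.
E[W] = (3/5)·(4) + (2/5)·(23/3) = 82/15.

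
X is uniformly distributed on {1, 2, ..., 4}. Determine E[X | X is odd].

Given X is odd, X is equally likely to be any of {1, 3}.
E[X | X is odd] = (1 + 3) / 2 = 2.

2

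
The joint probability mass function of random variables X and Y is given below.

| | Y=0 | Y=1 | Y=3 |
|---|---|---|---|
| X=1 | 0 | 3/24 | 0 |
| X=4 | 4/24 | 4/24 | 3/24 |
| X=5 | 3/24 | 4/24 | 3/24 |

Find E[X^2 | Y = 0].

P(Y = 0) = 7/24.
Summing X^2·P(X=x,Y=y) over the conditioning event gives 139/24.
E[X^2 | Y = 0] = (139/24) / (7/24) = 139/7.

139/7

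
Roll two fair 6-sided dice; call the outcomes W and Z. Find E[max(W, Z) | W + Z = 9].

Outcomes with W + Z = 9: (3,6), (4,5), (5,4), (6,3), each with probability 1/36.
E[max(W, Z) | W + Z = 9] = (6 + 5 + 5 + 6) / 4 = 11/2.

11/2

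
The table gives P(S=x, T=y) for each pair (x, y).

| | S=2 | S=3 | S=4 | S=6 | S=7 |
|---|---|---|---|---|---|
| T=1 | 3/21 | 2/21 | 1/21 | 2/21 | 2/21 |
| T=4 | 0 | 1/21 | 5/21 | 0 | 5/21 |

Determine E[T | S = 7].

22/7

P(S = 7) = 1/3.
Σ T·P over the event = 1·(2/21) + 4·(5/21) = 22/21.
E[T | S = 7] = (22/21) / (1/3) = 22/7.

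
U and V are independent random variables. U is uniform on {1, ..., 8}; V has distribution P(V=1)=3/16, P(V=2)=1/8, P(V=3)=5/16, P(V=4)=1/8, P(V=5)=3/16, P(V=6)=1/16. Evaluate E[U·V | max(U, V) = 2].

P(max(U, V) = 2) = 7/128.
Summing UV·P(x,y) over outcomes with max(U, V) = 2 gives 9/64.
E[U·V | max(U, V) = 2] = (9/64) / (7/128) = 18/7.

18/7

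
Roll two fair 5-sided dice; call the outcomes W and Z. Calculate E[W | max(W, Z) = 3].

12/5

P(max(W, Z) = 3) = 1/5.
Summing W·P(x,y) over outcomes with max(W, Z) = 3 gives 12/25.
E[W | max(W, Z) = 3] = (12/25) / (1/5) = 12/5.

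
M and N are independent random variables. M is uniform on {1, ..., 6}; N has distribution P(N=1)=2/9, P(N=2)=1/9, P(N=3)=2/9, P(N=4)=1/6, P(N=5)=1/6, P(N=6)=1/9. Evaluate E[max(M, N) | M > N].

P(M > N) = 49/108.
Summing max(M,N)·P(x,y) over outcomes with M > N gives 227/108.
E[max(M, N) | M > N] = (227/108) / (49/108) = 227/49.

227/49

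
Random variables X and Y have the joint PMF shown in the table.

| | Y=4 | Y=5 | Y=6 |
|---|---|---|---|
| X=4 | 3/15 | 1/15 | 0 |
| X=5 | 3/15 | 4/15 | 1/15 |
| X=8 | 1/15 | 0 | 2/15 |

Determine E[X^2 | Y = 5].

116/5

P(Y = 5) = 1/3.
Σ X^2·P over the event = 16·(1/15) + 25·(4/15) = 116/15.
E[X^2 | Y = 5] = (116/15) / (1/3) = 116/5.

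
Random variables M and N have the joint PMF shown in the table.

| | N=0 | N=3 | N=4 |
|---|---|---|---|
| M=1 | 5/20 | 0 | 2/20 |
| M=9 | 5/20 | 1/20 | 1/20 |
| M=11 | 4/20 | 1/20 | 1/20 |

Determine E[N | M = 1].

8/7

P(M = 1) = 7/20.
Σ N·P over the event = 0·(5/20) + 4·(2/20) = 2/5.
E[N | M = 1] = (2/5) / (7/20) = 8/7.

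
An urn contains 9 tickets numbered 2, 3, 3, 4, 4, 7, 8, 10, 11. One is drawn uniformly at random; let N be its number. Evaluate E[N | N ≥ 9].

P(N ≥ 9) = 2/9.
Σ over the event: 10·1/9 + 11·1/9 = 7/3.
E[N | N ≥ 9] = (7/3) / (2/9) = 21/2.

21/2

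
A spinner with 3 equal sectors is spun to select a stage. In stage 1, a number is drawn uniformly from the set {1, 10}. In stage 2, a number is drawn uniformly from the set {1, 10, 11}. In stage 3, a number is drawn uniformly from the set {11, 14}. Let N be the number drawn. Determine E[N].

E[N | stage 1] = (1+10)/2 = 11/2.
E[N | stage 2] = (1+10+11)/3 = 22/3.
E[N | stage 3] = (11+14)/2 = 25/2.
By the law of total expectation,
E[N] = (1/3)·(11/2) + (1/3)·(22/3) + (1/3)·(25/2) = 76/9.

76/9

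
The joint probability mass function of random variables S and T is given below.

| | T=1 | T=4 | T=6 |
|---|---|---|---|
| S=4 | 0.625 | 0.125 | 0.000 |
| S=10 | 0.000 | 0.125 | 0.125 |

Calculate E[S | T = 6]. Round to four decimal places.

10.0000

P(T = 6) = 0.125.
Σ S·P over the event = 10·(0.125) = 1.250.
E[S | T = 6] = (1.250) / (0.125) = 10.0000.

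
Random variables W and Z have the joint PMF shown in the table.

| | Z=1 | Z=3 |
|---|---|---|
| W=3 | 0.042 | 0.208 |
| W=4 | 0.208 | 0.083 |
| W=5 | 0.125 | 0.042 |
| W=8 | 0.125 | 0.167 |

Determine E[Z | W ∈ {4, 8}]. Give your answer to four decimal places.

P(W ∈ {4, 8}) = 0.583.
Σ Z·P over the event = 1·(0.208) + 3·(0.083) + 1·(0.125) + 3·(0.167) = 1.083.
E[Z | W ∈ {4, 8}] = (1.083) / (0.583) = 1.8576.

1.8576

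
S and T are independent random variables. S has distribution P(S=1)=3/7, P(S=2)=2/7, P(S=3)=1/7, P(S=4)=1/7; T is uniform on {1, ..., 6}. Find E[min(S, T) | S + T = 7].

13/7

P(S + T = 7) = 1/6.
Summing min(S,T)·P(x,y) over outcomes with S + T = 7 gives 13/42.
E[min(S, T) | S + T = 7] = (13/42) / (1/6) = 13/7.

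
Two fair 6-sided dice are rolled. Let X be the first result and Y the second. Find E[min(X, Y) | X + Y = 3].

Outcomes with X + Y = 3: (1,2), (2,1), each with probability 1/36.
E[min(X, Y) | X + Y = 3] = (1 + 1) / 2 = 1.

1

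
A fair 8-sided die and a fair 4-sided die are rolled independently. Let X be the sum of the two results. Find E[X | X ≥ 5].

102/13

P(X ≥ 5) = 13/16.
Σ over the event: 5·1/8 + 6·1/8 + 7·1/8 + 8·1/8 + 9·1/8 + 10·3/32 + 11·1/16 + 12·1/32 = 51/8.
E[X | X ≥ 5] = (51/8) / (13/16) = 102/13.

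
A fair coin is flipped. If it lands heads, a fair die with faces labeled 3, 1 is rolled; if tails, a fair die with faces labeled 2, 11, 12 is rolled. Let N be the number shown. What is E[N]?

E[N | heads] = (3+1)/2 = 2.
E[N | tails] = (2+11+12)/3 = 25/3.
E[N] = (1/2)·(2) + (1/2)·(25/3) = 31/6.

31/6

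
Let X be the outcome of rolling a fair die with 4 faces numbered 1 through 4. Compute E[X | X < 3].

3/2

Given X < 3, X is equally likely to be any of {1, 2}.
E[X | X < 3] = (1 + 2) / 2 = 3/2.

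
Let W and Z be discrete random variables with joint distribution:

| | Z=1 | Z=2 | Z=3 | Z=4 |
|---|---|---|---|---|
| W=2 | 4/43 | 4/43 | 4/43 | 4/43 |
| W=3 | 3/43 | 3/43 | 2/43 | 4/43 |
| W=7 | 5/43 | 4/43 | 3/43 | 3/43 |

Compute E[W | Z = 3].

P(Z = 3) = 9/43.
Σ W·P over the event = 2·(4/43) + 3·(2/43) + 7·(3/43) = 35/43.
E[W | Z = 3] = (35/43) / (9/43) = 35/9.

35/9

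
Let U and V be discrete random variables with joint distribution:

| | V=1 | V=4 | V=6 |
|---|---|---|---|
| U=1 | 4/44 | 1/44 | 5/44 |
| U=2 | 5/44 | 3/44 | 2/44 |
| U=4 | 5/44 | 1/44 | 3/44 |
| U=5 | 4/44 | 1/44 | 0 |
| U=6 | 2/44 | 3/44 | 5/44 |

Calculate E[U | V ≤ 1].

P(V ≤ 1) = 5/11.
Σ U·P over the event = 1·(4/44) + 2·(5/44) + 4·(5/44) + 5·(4/44) + 6·(2/44) = 3/2.
E[U | V ≤ 1] = (3/2) / (5/11) = 33/10.

33/10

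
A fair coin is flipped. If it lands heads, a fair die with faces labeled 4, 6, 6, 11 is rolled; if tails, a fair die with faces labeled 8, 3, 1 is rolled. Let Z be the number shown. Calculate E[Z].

E[Z | heads] = (4+6+6+11)/4 = 27/4.
E[Z | tails] = (8+3+1)/3 = 4.
By the law of total expectation,
E[Z] = (1/2)·(27/4) + (1/2)·(4) = 43/8.

43/8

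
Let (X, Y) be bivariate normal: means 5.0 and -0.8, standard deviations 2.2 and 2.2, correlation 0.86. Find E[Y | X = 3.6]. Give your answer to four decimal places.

For a bivariate normal, E[Y | X=x] = μ_Y + ρ·(σ_Y/σ_X)·(x − μ_X).
E[Y | X=3.6] = -0.8 + (0.86)·(2.2/2.2)·(3.6 − (5.0)) = -0.8 + (0.86)·(-1.4) = -2.0040.

-2.0040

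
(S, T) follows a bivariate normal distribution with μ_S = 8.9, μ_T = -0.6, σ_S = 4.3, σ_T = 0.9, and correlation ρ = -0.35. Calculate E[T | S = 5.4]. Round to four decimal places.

E[T | S=x] = μ_T + ρ(σ_T/σ_S)(x − μ_S) for jointly normal variables.
E[T | S=5.4] = -0.6 + (-0.35)·(0.9/4.3)·(5.4 − (8.9)) = -0.6 + (-0.073256)·(-3.5) = -0.3436.

-0.3436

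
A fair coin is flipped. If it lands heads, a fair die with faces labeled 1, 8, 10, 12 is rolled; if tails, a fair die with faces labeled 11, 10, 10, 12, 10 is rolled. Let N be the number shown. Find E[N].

E[N | heads] = (1+8+10+12)/4 = 31/4.
E[N | tails] = (11+10+10+12+10)/5 = 53/5.
By the law of total expectation,
E[N] = (1/2)·(31/4) + (1/2)·(53/5) = 367/40.

367/40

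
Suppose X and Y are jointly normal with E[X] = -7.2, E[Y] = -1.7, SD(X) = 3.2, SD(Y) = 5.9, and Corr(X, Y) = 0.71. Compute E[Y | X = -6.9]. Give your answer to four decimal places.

E[Y | X=x] = μ_Y + ρ(σ_Y/σ_X)(x − μ_X) for jointly normal variables.
E[Y | X=-6.9] = -1.7 + (0.71)·(5.9/3.2)·(-6.9 − (-7.2)) = -1.7 + (1.3091)·(0.3) = -1.3073.

-1.3073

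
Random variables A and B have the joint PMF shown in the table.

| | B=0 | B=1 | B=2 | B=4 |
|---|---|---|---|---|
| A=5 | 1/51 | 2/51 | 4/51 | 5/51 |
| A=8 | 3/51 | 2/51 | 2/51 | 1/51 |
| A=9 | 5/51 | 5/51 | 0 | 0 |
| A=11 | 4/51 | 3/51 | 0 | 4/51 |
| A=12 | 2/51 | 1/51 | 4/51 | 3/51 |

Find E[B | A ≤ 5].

5/2

P(A ≤ 5) = 4/17.
Σ B·P over the event = 0·(1/51) + 1·(2/51) + 2·(4/51) + 4·(5/51) = 10/17.
E[B | A ≤ 5] = (10/17) / (4/17) = 5/2.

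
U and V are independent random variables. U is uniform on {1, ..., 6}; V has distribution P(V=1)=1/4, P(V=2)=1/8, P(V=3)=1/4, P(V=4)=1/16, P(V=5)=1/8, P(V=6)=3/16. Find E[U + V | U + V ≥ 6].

527/65

P(U + V ≥ 6) = 65/96.
Summing (U+V)·P(x,y) over outcomes with U + V ≥ 6 gives 527/96.
E[U + V | U + V ≥ 6] = (527/96) / (65/96) = 527/65.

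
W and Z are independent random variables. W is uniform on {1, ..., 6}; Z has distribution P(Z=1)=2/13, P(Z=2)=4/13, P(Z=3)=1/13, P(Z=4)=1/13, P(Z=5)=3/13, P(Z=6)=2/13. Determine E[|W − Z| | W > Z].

P(W > Z) = 17/39.
Summing |W−Z|·P(x,y) over outcomes with W > Z gives 41/39.
E[|W − Z| | W > Z] = (41/39) / (17/39) = 41/17.

41/17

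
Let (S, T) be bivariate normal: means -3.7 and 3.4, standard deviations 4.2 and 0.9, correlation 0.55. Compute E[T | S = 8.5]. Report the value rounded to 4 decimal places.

For a bivariate normal, E[T | S=x] = μ_T + ρ·(σ_T/σ_S)·(x − μ_S).
E[T | S=8.5] = 3.4 + (0.55)·(0.9/4.2)·(8.5 − (-3.7)) = 3.4 + (0.11786)·(12.2) = 4.8379.

4.8379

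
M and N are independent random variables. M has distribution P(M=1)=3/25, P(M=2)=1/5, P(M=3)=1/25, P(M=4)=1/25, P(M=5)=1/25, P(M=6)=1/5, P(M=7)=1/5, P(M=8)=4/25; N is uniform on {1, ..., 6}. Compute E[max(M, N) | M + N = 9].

P(M + N = 9) = 17/150.
Summing max(M,N)·P(x,y) over outcomes with M + N = 9 gives 113/150.
E[max(M, N) | M + N = 9] = (113/150) / (17/150) = 113/17.

113/17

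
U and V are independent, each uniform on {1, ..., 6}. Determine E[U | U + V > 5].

P(U + V > 5) = 13/18.
Summing U·P(x,y) over outcomes with U + V > 5 gives 53/18.
E[U | U + V > 5] = (53/18) / (13/18) = 53/13.

53/13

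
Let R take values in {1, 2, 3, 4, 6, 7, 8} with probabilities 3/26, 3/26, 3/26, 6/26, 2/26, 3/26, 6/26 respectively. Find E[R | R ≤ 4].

14/5

P(R ≤ 4) = 15/26.
Σ over the event: 1·3/26 + 2·3/26 + 3·3/26 + 4·3/13 = 21/13.
E[R | R ≤ 4] = (21/13) / (15/26) = 14/5.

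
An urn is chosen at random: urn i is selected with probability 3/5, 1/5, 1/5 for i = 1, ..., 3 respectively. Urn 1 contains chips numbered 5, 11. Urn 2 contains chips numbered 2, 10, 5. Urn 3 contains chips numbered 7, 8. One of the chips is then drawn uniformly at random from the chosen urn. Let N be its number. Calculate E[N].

E[N | urn 1] = (5+11)/2 = 8.
E[N | urn 2] = (2+10+5)/3 = 17/3.
E[N | urn 3] = (7+8)/2 = 15/2.
E[N] = (3/5)·(8) + (1/5)·(17/3) + (1/5)·(15/2) = 223/30.

223/30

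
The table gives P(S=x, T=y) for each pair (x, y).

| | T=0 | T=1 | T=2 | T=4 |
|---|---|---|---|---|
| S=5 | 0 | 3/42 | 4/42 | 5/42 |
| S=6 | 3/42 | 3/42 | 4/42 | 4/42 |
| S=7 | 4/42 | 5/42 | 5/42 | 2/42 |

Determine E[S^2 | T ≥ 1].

1284/35

P(T ≥ 1) = 5/6.
Summing S^2·P(S=x,T=y) over the conditioning event gives 214/7.
E[S^2 | T ≥ 1] = (214/7) / (5/6) = 1284/35.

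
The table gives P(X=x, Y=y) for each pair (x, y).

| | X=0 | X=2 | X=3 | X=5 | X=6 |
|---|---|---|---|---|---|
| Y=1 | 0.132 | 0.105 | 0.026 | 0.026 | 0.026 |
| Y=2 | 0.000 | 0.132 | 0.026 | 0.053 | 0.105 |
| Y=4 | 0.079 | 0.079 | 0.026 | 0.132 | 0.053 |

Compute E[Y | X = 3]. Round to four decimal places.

2.3333

P(X = 3) = 0.078.
Σ Y·P over the event = 1·(0.026) + 2·(0.026) + 4·(0.026) = 0.182.
E[Y | X = 3] = (0.182) / (0.078) = 2.3333.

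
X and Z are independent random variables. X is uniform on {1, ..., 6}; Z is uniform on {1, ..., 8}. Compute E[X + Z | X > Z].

P(X > Z) = 5/16.
Summing (X+Z)·P(x,y) over outcomes with X > Z gives 35/16.
E[X + Z | X > Z] = (35/16) / (5/16) = 7.

7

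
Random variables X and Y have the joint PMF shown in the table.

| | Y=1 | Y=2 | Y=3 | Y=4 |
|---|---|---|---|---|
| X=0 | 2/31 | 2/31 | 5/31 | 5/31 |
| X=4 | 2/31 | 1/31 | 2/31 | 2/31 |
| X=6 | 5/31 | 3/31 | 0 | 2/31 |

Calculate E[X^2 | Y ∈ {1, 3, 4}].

P(Y ∈ {1, 3, 4}) = 25/31.
Σ X^2·P over the event = 0·(2/31) + 0·(5/31) + 0·(5/31) + 16·(2/31) + 16·(2/31) + 16·(2/31) + 36·(5/31) + 36·(2/31) = 348/31.
E[X^2 | Y ∈ {1, 3, 4}] = (348/31) / (25/31) = 348/25.

348/25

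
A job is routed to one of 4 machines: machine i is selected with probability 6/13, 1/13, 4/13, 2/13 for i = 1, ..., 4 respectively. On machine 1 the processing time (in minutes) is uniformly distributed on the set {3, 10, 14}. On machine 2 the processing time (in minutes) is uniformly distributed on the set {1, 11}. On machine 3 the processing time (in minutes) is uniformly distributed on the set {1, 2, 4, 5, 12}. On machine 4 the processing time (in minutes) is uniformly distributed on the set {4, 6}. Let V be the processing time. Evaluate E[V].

446/65

E[V | machine 1] = (3+10+14)/3 = 9.
E[V | machine 2] = (1+11)/2 = 6.
E[V | machine 3] = (1+2+4+5+12)/5 = 24/5.
E[V | machine 4] = (4+6)/2 = 5.
E[V] = (6/13)·(9) + (1/13)·(6) + (4/13)·(24/5) + (2/13)·(5) = 446/65.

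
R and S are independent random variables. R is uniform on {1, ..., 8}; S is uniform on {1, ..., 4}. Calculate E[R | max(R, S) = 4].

Outcomes with max(R, S) = 4: (1,4), (2,4), (3,4), (4,1), (4,2), (4,3), (4,4), each with probability 1/32.
E[R | max(R, S) = 4] = (1 + 2 + 3 + 4 + 4 + 4 + 4) / 7 = 22/7.

22/7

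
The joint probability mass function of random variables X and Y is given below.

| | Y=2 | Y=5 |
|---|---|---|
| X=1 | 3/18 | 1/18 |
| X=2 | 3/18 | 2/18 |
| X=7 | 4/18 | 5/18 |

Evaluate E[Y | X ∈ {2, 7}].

P(X ∈ {2, 7}) = 7/9.
Σ Y·P over the event = 2·(3/18) + 5·(2/18) + 2·(4/18) + 5·(5/18) = 49/18.
E[Y | X ∈ {2, 7}] = (49/18) / (7/9) = 7/2.

7/2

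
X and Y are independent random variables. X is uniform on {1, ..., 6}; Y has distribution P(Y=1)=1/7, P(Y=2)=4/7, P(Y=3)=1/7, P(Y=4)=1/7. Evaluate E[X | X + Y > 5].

P(X + Y > 5) = 23/42.
Summing X·P(x,y) over outcomes with X + Y > 5 gives 109/42.
E[X | X + Y > 5] = (109/42) / (23/42) = 109/23.

109/23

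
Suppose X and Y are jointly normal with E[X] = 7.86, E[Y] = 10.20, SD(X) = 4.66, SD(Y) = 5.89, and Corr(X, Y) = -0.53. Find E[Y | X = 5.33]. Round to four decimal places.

11.8948

E[Y | X=x] = μ_Y + ρ(σ_Y/σ_X)(x − μ_X) for jointly normal variables.
E[Y | X=5.33] = 10.20 + (-0.53)·(5.89/4.66)·(5.33 − (7.86)) = 10.20 + (-0.66989)·(-2.53) = 11.8948.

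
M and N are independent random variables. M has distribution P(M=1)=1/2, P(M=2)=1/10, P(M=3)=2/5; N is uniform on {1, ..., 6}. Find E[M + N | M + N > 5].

P(M + N > 5) = 29/60.
Summing (M+N)·P(x,y) over outcomes with M + N > 5 gives 103/30.
E[M + N | M + N > 5] = (103/30) / (29/60) = 206/29.

206/29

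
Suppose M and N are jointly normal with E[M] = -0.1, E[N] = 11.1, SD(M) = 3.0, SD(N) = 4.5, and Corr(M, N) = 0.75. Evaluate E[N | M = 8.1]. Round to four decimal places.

20.3250

E[N | M=x] = μ_N + ρ(σ_N/σ_M)(x − μ_M) for jointly normal variables.
E[N | M=8.1] = 11.1 + (0.75)·(4.5/3.0)·(8.1 − (-0.1)) = 11.1 + (1.125)·(8.2) = 20.3250.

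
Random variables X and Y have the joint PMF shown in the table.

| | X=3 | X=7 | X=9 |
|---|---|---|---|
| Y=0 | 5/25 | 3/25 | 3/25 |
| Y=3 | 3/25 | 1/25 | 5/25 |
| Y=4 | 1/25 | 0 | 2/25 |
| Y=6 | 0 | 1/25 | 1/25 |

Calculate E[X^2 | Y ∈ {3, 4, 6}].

P(Y ∈ {3, 4, 6}) = 14/25.
Summing X^2·P(X=x,Y=y) over the conditioning event gives 782/25.
E[X^2 | Y ∈ {3, 4, 6}] = (782/25) / (14/25) = 391/7.

391/7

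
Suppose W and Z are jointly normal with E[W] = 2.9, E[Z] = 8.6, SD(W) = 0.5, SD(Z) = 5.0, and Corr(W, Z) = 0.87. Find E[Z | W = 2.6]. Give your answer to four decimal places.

5.9900

E[Z | W=x] = μ_Z + ρ(σ_Z/σ_W)(x − μ_W) for jointly normal variables.
E[Z | W=2.6] = 8.6 + (0.87)·(5.0/0.5)·(2.6 − (2.9)) = 8.6 + (8.7)·(-0.3) = 5.9900.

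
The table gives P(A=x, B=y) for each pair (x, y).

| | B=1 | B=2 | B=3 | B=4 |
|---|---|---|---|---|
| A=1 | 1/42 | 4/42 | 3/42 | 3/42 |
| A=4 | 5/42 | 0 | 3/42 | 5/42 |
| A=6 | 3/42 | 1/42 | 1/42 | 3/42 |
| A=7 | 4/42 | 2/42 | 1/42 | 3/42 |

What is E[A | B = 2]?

24/7

P(B = 2) = 1/6.
Summing A·P(A=x,B=y) over the conditioning event gives 4/7.
E[A | B = 2] = (4/7) / (1/6) = 24/7.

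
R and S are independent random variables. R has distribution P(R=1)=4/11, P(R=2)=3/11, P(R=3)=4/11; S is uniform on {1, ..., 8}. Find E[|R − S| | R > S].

P(R > S) = 1/8.
Summing |R−S|·P(x,y) over outcomes with R > S gives 15/88.
E[|R − S| | R > S] = (15/88) / (1/8) = 15/11.

15/11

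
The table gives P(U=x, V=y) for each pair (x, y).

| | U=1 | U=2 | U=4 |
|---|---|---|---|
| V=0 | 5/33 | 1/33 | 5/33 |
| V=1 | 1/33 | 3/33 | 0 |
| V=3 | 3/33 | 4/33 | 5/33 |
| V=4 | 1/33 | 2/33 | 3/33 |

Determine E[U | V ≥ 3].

P(V ≥ 3) = 6/11.
Σ U·P over the event = 1·(3/33) + 1·(1/33) + 2·(4/33) + 2·(2/33) + 4·(5/33) + 4·(3/33) = 16/11.
E[U | V ≥ 3] = (16/11) / (6/11) = 8/3.

8/3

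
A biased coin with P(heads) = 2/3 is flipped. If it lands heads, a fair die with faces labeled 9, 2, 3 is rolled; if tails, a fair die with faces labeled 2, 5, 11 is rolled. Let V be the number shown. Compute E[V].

E[V | heads] = (9+2+3)/3 = 14/3.
E[V | tails] = (2+5+11)/3 = 6.
By the law of total expectation,
E[V] = (2/3)·(14/3) + (1/3)·(6) = 46/9.

46/9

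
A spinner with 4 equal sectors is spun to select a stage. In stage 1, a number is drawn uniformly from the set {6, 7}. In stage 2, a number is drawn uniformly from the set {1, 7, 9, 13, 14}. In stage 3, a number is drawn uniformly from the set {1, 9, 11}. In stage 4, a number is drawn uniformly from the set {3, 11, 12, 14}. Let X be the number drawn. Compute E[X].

E[X | stage 1] = (6+7)/2 = 13/2.
E[X | stage 2] = (1+7+9+13+14)/5 = 44/5.
E[X | stage 3] = (1+9+11)/3 = 7.
E[X | stage 4] = (3+11+12+14)/4 = 10.
E[X] = (1/4)·(13/2) + (1/4)·(44/5) + (1/4)·(7) + (1/4)·(10) = 323/40.

323/40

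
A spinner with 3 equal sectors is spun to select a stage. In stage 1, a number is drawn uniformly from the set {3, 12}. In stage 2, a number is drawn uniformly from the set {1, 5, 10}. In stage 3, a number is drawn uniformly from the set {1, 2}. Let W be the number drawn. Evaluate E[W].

43/9

E[W | stage 1] = (3+12)/2 = 15/2.
E[W | stage 2] = (1+5+10)/3 = 16/3.
E[W | stage 3] = (1+2)/2 = 3/2.
By the law of total expectation,
E[W] = (1/3)·(15/2) + (1/3)·(16/3) + (1/3)·(3/2) = 43/9.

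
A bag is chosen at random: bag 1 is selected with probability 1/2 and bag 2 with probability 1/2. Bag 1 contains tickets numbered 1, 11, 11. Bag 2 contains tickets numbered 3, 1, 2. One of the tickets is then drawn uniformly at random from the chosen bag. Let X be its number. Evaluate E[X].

E[X | bag 1] = (1+11+11)/3 = 23/3.
E[X | bag 2] = (3+1+2)/3 = 2.
By the law of total expectation,
E[X] = (1/2)·(23/3) + (1/2)·(2) = 29/6.

29/6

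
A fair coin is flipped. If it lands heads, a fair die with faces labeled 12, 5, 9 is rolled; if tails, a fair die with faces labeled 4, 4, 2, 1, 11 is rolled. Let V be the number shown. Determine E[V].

98/15

E[V | heads] = (12+5+9)/3 = 26/3.
E[V | tails] = (4+4+2+1+11)/5 = 22/5.
E[V] = (1/2)·(26/3) + (1/2)·(22/5) = 98/15.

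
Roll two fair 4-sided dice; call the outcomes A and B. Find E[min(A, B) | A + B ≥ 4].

27/13

P(A + B ≥ 4) = 13/16.
Summing min(A,B)·P(x,y) over outcomes with A + B ≥ 4 gives 27/16.
E[min(A, B) | A + B ≥ 4] = (27/16) / (13/16) = 27/13.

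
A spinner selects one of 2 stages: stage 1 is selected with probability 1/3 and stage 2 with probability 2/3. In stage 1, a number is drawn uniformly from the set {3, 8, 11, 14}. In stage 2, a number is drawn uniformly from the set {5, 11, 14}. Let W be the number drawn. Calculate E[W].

E[W | stage 1] = (3+8+11+14)/4 = 9.
E[W | stage 2] = (5+11+14)/3 = 10.
By the law of total expectation,
E[W] = (1/3)·(9) + (2/3)·(10) = 29/3.

29/3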